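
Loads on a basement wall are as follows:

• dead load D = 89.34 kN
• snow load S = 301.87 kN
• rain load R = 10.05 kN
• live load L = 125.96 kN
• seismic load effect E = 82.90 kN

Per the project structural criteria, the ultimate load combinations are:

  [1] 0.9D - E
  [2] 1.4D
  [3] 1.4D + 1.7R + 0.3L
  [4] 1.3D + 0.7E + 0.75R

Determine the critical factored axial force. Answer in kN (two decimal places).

181.71 kN

[1] 0.9(89.34) - 1.0(82.90) = 80.41 - 82.90 = -2.49
[2] 1.4(89.34) = 125.08
[3] 1.4(89.34) + 1.7(10.05) + 0.3(125.96) = 179.95
[4] 1.3(89.34) + 0.7(82.90) + 0.75(10.05) = 116.14 + 58.03 + 7.54 = 181.71
Combination 4 governs: N_u = 181.71 kN.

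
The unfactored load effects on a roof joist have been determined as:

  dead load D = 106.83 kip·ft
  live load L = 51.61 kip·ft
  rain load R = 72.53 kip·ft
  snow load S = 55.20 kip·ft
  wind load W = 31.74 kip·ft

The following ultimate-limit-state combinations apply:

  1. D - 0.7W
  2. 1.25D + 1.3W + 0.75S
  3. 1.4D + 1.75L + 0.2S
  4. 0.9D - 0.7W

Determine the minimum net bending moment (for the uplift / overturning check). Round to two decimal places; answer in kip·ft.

73.93 kip·ft

1. 1.0(106.83) - 0.7(31.74) = 106.83 - 22.22 = 84.61
2. 1.25(106.83) + 1.3(31.74) + 0.75(55.20) = 133.54 + 41.26 + 41.40 = 216.20
3. 1.4(106.83) + 1.75(51.61) + 0.2(55.20) = 149.56 + 90.32 + 11.04 = 250.92
4. 0.9(106.83) - 0.7(31.74) = 96.15 - 22.22 = 73.93
Combination 4 gives the minimum: 73.93 kip·ft.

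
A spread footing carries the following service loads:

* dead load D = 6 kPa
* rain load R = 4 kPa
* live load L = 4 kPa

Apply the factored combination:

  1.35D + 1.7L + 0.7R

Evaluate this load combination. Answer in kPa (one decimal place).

1.35(6) + 1.7(4) + 0.7(4) = 8.1 + 6.8 + 2.8 = 17.7
q_u = 17.7 kPa.

17.7 kPa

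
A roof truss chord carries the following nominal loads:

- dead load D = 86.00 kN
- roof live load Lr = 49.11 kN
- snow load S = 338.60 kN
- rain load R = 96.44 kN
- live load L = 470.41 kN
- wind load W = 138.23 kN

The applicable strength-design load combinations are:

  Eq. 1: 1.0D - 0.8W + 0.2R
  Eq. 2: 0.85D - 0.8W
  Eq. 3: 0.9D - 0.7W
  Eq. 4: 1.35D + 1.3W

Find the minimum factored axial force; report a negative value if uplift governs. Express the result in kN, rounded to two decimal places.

-37.48 kN

Eq. 1: 1.0(86.00) - 0.8(138.23) + 0.2(96.44) = -5.30
Eq. 2: 0.85(86.00) - 0.8(138.23) = -37.48
Eq. 3: 0.9(86.00) - 0.7(138.23) = -19.36
Eq. 4: 1.35(86.00) + 1.3(138.23) = 295.80
Combination 2 gives the minimum: -37.48 kN.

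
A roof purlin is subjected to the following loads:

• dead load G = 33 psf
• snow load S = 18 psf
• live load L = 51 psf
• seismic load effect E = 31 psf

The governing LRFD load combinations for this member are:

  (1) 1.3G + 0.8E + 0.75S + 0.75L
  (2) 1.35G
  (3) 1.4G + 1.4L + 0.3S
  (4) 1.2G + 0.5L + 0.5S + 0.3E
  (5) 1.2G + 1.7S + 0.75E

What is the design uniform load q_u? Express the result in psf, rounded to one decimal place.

123.0 psf

(1) 1.3(33) + 0.8(31) + 0.75(18) + 0.75(51) = 42.9 + 24.8 + 13.5 + 38.3 = 119.5
(2) 1.35(33) = 44.6
(3) 1.4(33) + 1.4(51) + 0.3(18) = 46.2 + 71.4 + 5.4 = 123.0
(4) 1.2(33) + 0.5(51) + 0.5(18) + 0.3(31) = 39.6 + 25.5 + 9.0 + 9.3 = 83.4
(5) 1.2(33) + 1.7(18) + 0.75(31) = 39.6 + 30.6 + 23.3 = 93.5
Combination 3 governs: q_u = 123.0 psf.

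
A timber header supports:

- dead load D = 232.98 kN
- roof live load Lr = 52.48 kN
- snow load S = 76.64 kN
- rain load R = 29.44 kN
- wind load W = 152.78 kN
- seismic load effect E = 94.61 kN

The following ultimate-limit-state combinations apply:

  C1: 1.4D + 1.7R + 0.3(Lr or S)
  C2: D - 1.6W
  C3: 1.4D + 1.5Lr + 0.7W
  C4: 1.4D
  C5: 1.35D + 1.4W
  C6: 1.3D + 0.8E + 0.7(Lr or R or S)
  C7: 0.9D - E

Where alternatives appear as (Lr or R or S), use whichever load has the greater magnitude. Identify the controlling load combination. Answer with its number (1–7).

(Lr or S) → S = 76.64 kN; (Lr or R or S) → S = 76.64 kN.
C1: 1.4(232.98) + 1.7(29.44) + 0.3(76.64) = 326.17 + 50.05 + 22.99 = 399.21
C2: 1.0(232.98) - 1.6(152.78) = 232.98 - 244.45 = -11.47
C3: 1.4(232.98) + 1.5(52.48) + 0.7(152.78) = 326.17 + 78.72 + 106.95 = 511.84
C4: 1.4(232.98) = 326.17
C5: 1.35(232.98) + 1.4(152.78) = 528.42
C6: 1.3(232.98) + 0.8(94.61) + 0.7(76.64) = 302.87 + 75.69 + 53.65 = 432.21
C7: 0.9(232.98) - 1.0(94.61) = 209.68 - 94.61 = 115.07
The largest value is 528.42 kN from combination 5.

Combination 5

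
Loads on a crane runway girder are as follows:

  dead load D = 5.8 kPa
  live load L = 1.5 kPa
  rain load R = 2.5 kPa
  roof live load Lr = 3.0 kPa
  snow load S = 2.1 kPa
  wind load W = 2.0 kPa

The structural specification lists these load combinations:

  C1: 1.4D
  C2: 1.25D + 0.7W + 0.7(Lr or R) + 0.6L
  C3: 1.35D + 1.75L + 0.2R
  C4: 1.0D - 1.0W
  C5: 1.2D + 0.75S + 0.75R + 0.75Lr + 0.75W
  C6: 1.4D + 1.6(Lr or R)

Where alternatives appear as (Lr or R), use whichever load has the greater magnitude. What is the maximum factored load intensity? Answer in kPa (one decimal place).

(Lr or R) → Lr = 3.0 kPa.
C1: 1.4(5.8) = 8.1
C2: 1.25(5.8) + 0.7(2.0) + 0.7(3.0) + 0.6(1.5) = 7.3 + 1.4 + 2.1 + 0.9 = 11.7
C3: 1.35(5.8) + 1.75(1.5) + 0.2(2.5) = 11.0
C4: 1.0(5.8) - 1.0(2.0) = 5.8 - 2.0 = 3.8
C5: 1.2(5.8) + 0.75(2.1) + 0.75(2.5) + 0.75(3.0) + 0.75(2.0) = 14.2
C6: 1.4(5.8) + 1.6(3.0) = 8.1 + 4.8 = 12.9
Maximum is from combination 5.

14.2 kPa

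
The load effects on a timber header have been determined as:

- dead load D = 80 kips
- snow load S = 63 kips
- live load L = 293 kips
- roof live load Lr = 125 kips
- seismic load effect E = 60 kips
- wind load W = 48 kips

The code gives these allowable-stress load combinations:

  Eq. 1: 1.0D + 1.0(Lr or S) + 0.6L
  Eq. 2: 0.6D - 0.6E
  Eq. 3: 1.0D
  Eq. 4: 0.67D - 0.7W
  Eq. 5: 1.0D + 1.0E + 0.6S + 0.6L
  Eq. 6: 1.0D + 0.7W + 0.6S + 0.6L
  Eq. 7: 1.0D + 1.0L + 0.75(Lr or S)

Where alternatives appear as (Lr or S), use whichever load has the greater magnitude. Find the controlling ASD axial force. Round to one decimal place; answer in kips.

(Lr or S) → Lr = 125 kips.
Eq. 1: 1.0(80) + 1.0(125) + 0.6(293) = 80.0 + 125.0 + 175.8 = 380.8
Eq. 2: 0.6(80) - 0.6(60) = 48.0 - 36.0 = 12.0
Eq. 3: 1.0(80) = 80.0
Eq. 4: 0.67(80) - 0.7(48) = 53.6 - 33.6 = 20.0
Eq. 5: 1.0(80) + 1.0(60) + 0.6(63) + 0.6(293) = 80.0 + 60.0 + 37.8 + 175.8 = 353.6
Eq. 6: 1.0(80) + 0.7(48) + 0.6(63) + 0.6(293) = 80.0 + 33.6 + 37.8 + 175.8 = 327.2
Eq. 7: 1.0(80) + 1.0(293) + 0.75(125) = 80.0 + 293.0 + 93.8 = 466.8
The controlling combination is 7, giving 466.8 kips.

466.8 kips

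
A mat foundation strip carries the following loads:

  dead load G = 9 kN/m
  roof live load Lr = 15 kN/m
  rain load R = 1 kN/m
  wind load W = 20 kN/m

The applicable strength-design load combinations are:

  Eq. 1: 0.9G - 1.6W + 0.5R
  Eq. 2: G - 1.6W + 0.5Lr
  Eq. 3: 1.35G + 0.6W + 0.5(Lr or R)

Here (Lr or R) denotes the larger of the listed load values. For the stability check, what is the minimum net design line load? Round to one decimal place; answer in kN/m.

(Lr or R) → Lr = 15 kN/m.
Eq. 1: 0.9(9) - 1.6(20) + 0.5(1) = 8.1 - 32.0 + 0.5 = -23.4
Eq. 2: 1.0(9) - 1.6(20) + 0.5(15) = 9.0 - 32.0 + 7.5 = -15.5
Eq. 3: 1.35(9) + 0.6(20) + 0.5(15) = 12.2 + 12.0 + 7.5 = 31.7
Combination 1 gives the minimum: -23.4 kN/m.

-23.4 kN/m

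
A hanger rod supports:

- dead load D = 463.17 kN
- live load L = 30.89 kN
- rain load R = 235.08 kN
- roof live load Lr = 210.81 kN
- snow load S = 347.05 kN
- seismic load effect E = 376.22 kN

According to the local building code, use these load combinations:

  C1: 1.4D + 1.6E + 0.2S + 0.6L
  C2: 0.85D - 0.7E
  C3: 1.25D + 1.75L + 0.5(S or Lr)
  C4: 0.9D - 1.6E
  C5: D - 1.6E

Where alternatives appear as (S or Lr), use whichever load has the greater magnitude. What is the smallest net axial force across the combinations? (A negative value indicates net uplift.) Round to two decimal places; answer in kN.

(S or Lr) → S = 347.05 kN.
C1: 1.4(463.17) + 1.6(376.22) + 0.2(347.05) + 0.6(30.89) = 1338.33
C2: 0.85(463.17) - 0.7(376.22) = 130.34
C3: 1.25(463.17) + 1.75(30.89) + 0.5(347.05) = 806.55
C4: 0.9(463.17) - 1.6(376.22) = -185.10
C5: 1.0(463.17) - 1.6(376.22) = -138.78
Combination 4 gives the minimum: -185.10 kN.

-185.10 kN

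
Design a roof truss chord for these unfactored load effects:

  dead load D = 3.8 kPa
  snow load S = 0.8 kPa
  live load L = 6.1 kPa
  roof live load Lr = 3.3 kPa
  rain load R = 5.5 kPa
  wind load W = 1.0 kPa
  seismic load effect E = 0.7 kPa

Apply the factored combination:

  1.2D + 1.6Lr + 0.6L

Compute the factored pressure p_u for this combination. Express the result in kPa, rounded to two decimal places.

13.50 kPa

1.2(3.8) + 1.6(3.3) + 0.6(6.1) = 4.56 + 5.28 + 3.66 = 13.50
p_u = 13.50 kPa.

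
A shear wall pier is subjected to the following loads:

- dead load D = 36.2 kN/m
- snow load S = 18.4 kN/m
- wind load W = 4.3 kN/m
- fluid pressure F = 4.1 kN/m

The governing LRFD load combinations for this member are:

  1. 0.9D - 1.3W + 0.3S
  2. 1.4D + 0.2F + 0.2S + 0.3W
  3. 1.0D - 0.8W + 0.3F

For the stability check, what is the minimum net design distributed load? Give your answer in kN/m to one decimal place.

1. 0.9(36.2) - 1.3(4.3) + 0.3(18.4) = 32.6 - 5.6 + 5.5 = 32.5
2. 1.4(36.2) + 0.2(4.1) + 0.2(18.4) + 0.3(4.3) = 50.7 + 0.8 + 3.7 + 1.3 = 56.5
3. 1.0(36.2) - 0.8(4.3) + 0.3(4.1) = 36.2 - 3.4 + 1.2 = 34.0
Combination 1 gives the minimum: 32.5 kN/m.

32.5 kN/m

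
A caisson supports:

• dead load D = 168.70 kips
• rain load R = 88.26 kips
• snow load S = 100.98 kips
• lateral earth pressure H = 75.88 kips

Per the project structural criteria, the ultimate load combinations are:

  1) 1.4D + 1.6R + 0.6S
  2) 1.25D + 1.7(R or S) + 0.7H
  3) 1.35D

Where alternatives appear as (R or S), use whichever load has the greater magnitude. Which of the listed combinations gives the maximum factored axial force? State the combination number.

Combination 1

(R or S) → S = 100.98 kips.
1) 1.4(168.70) + 1.6(88.26) + 0.6(100.98) = 437.98
2) 1.25(168.70) + 1.7(100.98) + 0.7(75.88) = 435.66
3) 1.35(168.70) = 227.75
The largest value is 437.98 kips from combination 1.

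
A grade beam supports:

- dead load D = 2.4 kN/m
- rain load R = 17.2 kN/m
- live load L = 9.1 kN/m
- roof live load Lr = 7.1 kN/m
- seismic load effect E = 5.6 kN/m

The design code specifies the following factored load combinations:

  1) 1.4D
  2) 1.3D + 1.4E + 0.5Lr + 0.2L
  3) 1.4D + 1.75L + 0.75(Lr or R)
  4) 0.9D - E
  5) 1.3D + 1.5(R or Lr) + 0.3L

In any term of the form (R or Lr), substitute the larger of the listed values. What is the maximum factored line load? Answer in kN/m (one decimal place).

(Lr or R) → R = 17.2 kN/m; (R or Lr) → R = 17.2 kN/m.
1) 1.4(2.4) = 3.4
2) 1.3(2.4) + 1.4(5.6) + 0.5(7.1) + 0.2(9.1) = 16.3
3) 1.4(2.4) + 1.75(9.1) + 0.75(17.2) = 32.2
4) 0.9(2.4) - 1.0(5.6) = -3.4
5) 1.3(2.4) + 1.5(17.2) + 0.3(9.1) = 31.7
Combination 3 governs: w_u = 32.2 kN/m.

32.2 kN/m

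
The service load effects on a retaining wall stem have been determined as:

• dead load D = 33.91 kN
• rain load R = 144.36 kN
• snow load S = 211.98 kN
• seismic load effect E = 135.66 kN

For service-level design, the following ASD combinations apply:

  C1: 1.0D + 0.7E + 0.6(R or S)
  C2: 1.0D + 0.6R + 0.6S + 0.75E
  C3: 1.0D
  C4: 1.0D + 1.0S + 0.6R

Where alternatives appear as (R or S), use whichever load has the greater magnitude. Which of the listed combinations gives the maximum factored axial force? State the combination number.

Combination 2

(R or S) → S = 211.98 kN.
C1: 1.0(33.91) + 0.7(135.66) + 0.6(211.98) = 33.91 + 94.96 + 127.19 = 256.06
C2: 1.0(33.91) + 0.6(144.36) + 0.6(211.98) + 0.75(135.66) = 349.46
C3: 1.0(33.91) = 33.91
C4: 1.0(33.91) + 1.0(211.98) + 0.6(144.36) = 33.91 + 211.98 + 86.62 = 332.51
The largest value is 349.46 kN from combination 2.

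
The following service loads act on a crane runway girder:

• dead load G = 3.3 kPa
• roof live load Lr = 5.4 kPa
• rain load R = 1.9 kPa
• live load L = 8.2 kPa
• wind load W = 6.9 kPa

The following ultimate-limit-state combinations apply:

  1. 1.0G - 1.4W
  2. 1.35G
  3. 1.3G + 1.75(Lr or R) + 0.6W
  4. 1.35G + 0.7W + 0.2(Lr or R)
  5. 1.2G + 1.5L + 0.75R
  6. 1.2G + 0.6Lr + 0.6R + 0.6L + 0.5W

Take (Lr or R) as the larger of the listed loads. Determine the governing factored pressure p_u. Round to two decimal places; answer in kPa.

17.88 kPa

(Lr or R) → Lr = 5.4 kPa.
1. 1.0(3.3) - 1.4(6.9) = 3.30 - 9.66 = -6.36
2. 1.35(3.3) = 4.46
3. 1.3(3.3) + 1.75(5.4) + 0.6(6.9) = 4.29 + 9.45 + 4.14 = 17.88
4. 1.35(3.3) + 0.7(6.9) + 0.2(5.4) = 4.46 + 4.83 + 1.08 = 10.37
5. 1.2(3.3) + 1.5(8.2) + 0.75(1.9) = 3.96 + 12.30 + 1.43 = 17.69
6. 1.2(3.3) + 0.6(5.4) + 0.6(1.9) + 0.6(8.2) + 0.5(6.9) = 3.96 + 3.24 + 1.14 + 4.92 + 3.45 = 16.71
The controlling combination is 3, giving 17.88 kPa.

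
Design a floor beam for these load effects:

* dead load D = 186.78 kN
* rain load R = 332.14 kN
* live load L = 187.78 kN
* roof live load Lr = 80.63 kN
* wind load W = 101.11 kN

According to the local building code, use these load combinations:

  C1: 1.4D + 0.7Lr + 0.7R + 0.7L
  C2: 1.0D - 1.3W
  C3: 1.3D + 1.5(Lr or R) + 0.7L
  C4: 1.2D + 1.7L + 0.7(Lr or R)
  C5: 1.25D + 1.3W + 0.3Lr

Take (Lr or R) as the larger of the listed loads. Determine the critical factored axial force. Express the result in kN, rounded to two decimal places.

872.47 kN

(Lr or R) → R = 332.14 kN.
C1: 1.4(186.78) + 0.7(80.63) + 0.7(332.14) + 0.7(187.78) = 681.88
C2: 1.0(186.78) - 1.3(101.11) = 55.34
C3: 1.3(186.78) + 1.5(332.14) + 0.7(187.78) = 872.47
C4: 1.2(186.78) + 1.7(187.78) + 0.7(332.14) = 775.86
C5: 1.25(186.78) + 1.3(101.11) + 0.3(80.63) = 389.11
Maximum is from combination 3.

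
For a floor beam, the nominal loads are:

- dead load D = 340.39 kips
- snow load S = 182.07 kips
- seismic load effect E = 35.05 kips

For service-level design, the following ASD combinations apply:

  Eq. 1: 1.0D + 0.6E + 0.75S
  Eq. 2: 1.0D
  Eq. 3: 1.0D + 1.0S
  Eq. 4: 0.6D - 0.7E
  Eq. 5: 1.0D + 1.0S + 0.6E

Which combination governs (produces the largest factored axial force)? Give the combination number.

Eq. 1: 1.0(340.39) + 0.6(35.05) + 0.75(182.07) = 340.39 + 21.03 + 136.55 = 497.97
Eq. 2: 1.0(340.39) = 340.39
Eq. 3: 1.0(340.39) + 1.0(182.07) = 340.39 + 182.07 = 522.46
Eq. 4: 0.6(340.39) - 0.7(35.05) = 179.70
Eq. 5: 1.0(340.39) + 1.0(182.07) + 0.6(35.05) = 340.39 + 182.07 + 21.03 = 543.49
The largest value is 543.49 kips from combination 5.

Combination 5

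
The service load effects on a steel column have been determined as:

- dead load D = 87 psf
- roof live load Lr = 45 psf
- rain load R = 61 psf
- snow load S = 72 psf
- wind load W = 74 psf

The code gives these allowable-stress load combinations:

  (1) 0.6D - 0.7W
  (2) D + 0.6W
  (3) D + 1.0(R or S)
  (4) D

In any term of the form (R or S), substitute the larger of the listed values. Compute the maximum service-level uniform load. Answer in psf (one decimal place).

(R or S) → S = 72 psf.
(1) 0.6(87) - 0.7(74) = 52.2 - 51.8 = 0.4
(2) 1.0(87) + 0.6(74) = 87.0 + 44.4 = 131.4
(3) 1.0(87) + 1.0(72) = 87.0 + 72.0 = 159.0
(4) 1.0(87) = 87.0
The controlling combination is 3, giving 159.0 psf.

159.0 psf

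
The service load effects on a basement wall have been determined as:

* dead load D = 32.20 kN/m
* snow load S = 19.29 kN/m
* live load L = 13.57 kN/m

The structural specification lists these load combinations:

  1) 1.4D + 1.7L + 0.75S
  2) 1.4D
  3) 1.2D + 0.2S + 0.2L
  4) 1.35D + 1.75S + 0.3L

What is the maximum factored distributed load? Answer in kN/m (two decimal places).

82.62 kN/m

1) 1.4(32.20) + 1.7(13.57) + 0.75(19.29) = 45.08 + 23.07 + 14.47 = 82.62
2) 1.4(32.20) = 45.08
3) 1.2(32.20) + 0.2(19.29) + 0.2(13.57) = 38.64 + 3.86 + 2.71 = 45.21
4) 1.35(32.20) + 1.75(19.29) + 0.3(13.57) = 43.47 + 33.76 + 4.07 = 81.30
Combination 1 governs: w_u = 82.62 kN/m.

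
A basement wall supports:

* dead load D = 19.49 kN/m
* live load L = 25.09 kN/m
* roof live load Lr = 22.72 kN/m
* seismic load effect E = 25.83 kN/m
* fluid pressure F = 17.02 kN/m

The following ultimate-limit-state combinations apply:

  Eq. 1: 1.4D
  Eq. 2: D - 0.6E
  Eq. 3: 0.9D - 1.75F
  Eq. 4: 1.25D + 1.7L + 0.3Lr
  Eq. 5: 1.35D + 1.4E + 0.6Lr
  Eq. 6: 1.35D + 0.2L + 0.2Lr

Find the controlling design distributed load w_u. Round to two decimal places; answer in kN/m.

Eq. 1: 1.4(19.49) = 27.29
Eq. 2: 1.0(19.49) - 0.6(25.83) = 19.49 - 15.50 = 3.99
Eq. 3: 0.9(19.49) - 1.75(17.02) = -12.24
Eq. 4: 1.25(19.49) + 1.7(25.09) + 0.3(22.72) = 24.36 + 42.65 + 6.82 = 73.83
Eq. 5: 1.35(19.49) + 1.4(25.83) + 0.6(22.72) = 76.11
Eq. 6: 1.35(19.49) + 0.2(25.09) + 0.2(22.72) = 26.31 + 5.02 + 4.54 = 35.87
Combination 5 governs: w_u = 76.11 kN/m.

76.11 kN/m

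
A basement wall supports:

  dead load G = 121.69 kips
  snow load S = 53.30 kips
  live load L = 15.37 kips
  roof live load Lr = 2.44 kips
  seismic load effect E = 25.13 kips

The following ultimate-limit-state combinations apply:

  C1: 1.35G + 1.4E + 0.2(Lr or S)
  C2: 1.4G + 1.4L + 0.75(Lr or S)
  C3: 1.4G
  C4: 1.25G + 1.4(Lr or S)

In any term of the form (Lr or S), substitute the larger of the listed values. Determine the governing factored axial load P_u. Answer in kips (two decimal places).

(Lr or S) → S = 53.30 kips.
C1: 1.35(121.69) + 1.4(25.13) + 0.2(53.30) = 164.28 + 35.18 + 10.66 = 210.12
C2: 1.4(121.69) + 1.4(15.37) + 0.75(53.30) = 231.86
C3: 1.4(121.69) = 170.37
C4: 1.25(121.69) + 1.4(53.30) = 152.11 + 74.62 = 226.73
Combination 2 governs: P_u = 231.86 kips.

231.86 kips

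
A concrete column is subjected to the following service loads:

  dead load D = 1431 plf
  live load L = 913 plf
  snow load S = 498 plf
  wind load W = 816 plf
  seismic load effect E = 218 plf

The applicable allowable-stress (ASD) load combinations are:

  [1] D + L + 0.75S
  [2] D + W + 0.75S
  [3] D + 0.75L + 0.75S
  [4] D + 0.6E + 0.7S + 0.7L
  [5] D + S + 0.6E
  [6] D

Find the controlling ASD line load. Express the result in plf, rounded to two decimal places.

[1] 1.0(1431) + 1.0(913) + 0.75(498) = 2717.50
[2] 1.0(1431) + 1.0(816) + 0.75(498) = 2620.50
[3] 1.0(1431) + 0.75(913) + 0.75(498) = 2489.25
[4] 1.0(1431) + 0.6(218) + 0.7(498) + 0.7(913) = 2549.50
[5] 1.0(1431) + 1.0(498) + 0.6(218) = 2059.80
[6] 1.0(1431) = 1431.00
Maximum is from combination 1.

2717.50 plf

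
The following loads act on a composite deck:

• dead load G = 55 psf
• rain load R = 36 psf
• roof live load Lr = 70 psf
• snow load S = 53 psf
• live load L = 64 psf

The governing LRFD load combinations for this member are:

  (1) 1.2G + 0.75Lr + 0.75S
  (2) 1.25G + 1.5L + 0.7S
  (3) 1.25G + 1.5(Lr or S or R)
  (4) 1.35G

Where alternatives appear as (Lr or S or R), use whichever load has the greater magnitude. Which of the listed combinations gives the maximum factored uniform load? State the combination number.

Combination 2

(Lr or S or R) → Lr = 70 psf.
(1) 1.2(55) + 0.75(70) + 0.75(53) = 66.00 + 52.50 + 39.75 = 158.25
(2) 1.25(55) + 1.5(64) + 0.7(53) = 68.75 + 96.00 + 37.10 = 201.85
(3) 1.25(55) + 1.5(70) = 68.75 + 105.00 = 173.75
(4) 1.35(55) = 74.25
The largest value is 201.85 psf from combination 2.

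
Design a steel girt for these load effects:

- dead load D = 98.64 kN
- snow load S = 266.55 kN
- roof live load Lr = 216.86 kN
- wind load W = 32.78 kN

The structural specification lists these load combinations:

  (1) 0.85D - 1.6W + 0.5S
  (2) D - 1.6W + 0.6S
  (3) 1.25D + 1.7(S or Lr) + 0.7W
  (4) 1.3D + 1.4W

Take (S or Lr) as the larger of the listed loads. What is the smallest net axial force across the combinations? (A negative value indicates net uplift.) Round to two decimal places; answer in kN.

(S or Lr) → S = 266.55 kN.
(1) 0.85(98.64) - 1.6(32.78) + 0.5(266.55) = 164.67
(2) 1.0(98.64) - 1.6(32.78) + 0.6(266.55) = 206.12
(3) 1.25(98.64) + 1.7(266.55) + 0.7(32.78) = 599.38
(4) 1.3(98.64) + 1.4(32.78) = 174.12
Combination 1 gives the minimum: 164.67 kN.

164.67 kN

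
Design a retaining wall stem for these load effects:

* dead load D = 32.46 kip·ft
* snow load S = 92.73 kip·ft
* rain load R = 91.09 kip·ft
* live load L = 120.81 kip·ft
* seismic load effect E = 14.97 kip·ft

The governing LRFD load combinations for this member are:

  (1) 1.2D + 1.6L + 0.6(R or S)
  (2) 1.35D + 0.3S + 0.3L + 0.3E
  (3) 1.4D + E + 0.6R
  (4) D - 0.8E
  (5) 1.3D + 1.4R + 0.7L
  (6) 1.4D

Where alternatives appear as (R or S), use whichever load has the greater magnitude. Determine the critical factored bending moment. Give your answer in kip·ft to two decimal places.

287.89 kip·ft

(R or S) → S = 92.73 kip·ft.
(1) 1.2(32.46) + 1.6(120.81) + 0.6(92.73) = 38.95 + 193.30 + 55.64 = 287.89
(2) 1.35(32.46) + 0.3(92.73) + 0.3(120.81) + 0.3(14.97) = 43.82 + 27.82 + 36.24 + 4.49 = 112.37
(3) 1.4(32.46) + 1.0(14.97) + 0.6(91.09) = 115.07
(4) 1.0(32.46) - 0.8(14.97) = 32.46 - 11.98 = 20.48
(5) 1.3(32.46) + 1.4(91.09) + 0.7(120.81) = 254.29
(6) 1.4(32.46) = 45.44
The controlling combination is 1, giving 287.89 kip·ft.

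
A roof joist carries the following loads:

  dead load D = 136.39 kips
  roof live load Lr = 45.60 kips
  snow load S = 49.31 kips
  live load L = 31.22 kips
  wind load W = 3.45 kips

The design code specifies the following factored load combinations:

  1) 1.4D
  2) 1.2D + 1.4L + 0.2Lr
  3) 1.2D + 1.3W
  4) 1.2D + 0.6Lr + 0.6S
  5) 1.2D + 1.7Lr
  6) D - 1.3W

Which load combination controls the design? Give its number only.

Combination 5

1) 1.4(136.39) = 190.95
2) 1.2(136.39) + 1.4(31.22) + 0.2(45.60) = 163.67 + 43.71 + 9.12 = 216.50
3) 1.2(136.39) + 1.3(3.45) = 168.15
4) 1.2(136.39) + 0.6(45.60) + 0.6(49.31) = 220.61
5) 1.2(136.39) + 1.7(45.60) = 163.67 + 77.52 = 241.19
6) 1.0(136.39) - 1.3(3.45) = 131.91
The largest value is 241.19 kips from combination 5.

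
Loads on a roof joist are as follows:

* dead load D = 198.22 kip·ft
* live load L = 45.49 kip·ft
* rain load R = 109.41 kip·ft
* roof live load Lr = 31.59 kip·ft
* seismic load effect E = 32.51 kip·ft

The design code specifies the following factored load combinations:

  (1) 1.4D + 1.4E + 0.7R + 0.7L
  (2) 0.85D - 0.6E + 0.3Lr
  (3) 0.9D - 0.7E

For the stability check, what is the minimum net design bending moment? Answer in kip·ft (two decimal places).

155.64 kip·ft

(1) 1.4(198.22) + 1.4(32.51) + 0.7(109.41) + 0.7(45.49) = 431.45
(2) 0.85(198.22) - 0.6(32.51) + 0.3(31.59) = 158.46
(3) 0.9(198.22) - 0.7(32.51) = 155.64
Combination 3 gives the minimum: 155.64 kip·ft.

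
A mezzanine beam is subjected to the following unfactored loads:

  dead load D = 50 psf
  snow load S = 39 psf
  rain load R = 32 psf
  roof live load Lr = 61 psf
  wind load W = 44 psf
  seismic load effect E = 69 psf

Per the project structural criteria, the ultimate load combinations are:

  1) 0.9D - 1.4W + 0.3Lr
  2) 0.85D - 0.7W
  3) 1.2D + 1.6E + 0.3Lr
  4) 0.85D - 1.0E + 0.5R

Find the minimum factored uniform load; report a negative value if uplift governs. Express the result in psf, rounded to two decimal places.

1) 0.9(50) - 1.4(44) + 0.3(61) = 1.70
2) 0.85(50) - 0.7(44) = 11.70
3) 1.2(50) + 1.6(69) + 0.3(61) = 188.70
4) 0.85(50) - 1.0(69) + 0.5(32) = -10.50
Combination 4 gives the minimum: -10.50 psf.

-10.50 psf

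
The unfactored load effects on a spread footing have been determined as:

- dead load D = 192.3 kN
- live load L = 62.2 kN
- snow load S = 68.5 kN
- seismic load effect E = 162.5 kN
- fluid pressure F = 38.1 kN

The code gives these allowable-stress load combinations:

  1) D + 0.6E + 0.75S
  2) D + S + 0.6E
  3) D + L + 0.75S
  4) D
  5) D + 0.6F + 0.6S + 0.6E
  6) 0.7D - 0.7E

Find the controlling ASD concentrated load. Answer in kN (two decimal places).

358.30 kN

1) 1.0(192.3) + 0.6(162.5) + 0.75(68.5) = 192.30 + 97.50 + 51.38 = 341.18
2) 1.0(192.3) + 1.0(68.5) + 0.6(162.5) = 192.30 + 68.50 + 97.50 = 358.30
3) 1.0(192.3) + 1.0(62.2) + 0.75(68.5) = 192.30 + 62.20 + 51.38 = 305.88
4) 1.0(192.3) = 192.30
5) 1.0(192.3) + 0.6(38.1) + 0.6(68.5) + 0.6(162.5) = 192.30 + 22.86 + 41.10 + 97.50 = 353.76
6) 0.7(192.3) - 0.7(162.5) = 134.61 - 113.75 = 20.86
The controlling combination is 2, giving 358.30 kN.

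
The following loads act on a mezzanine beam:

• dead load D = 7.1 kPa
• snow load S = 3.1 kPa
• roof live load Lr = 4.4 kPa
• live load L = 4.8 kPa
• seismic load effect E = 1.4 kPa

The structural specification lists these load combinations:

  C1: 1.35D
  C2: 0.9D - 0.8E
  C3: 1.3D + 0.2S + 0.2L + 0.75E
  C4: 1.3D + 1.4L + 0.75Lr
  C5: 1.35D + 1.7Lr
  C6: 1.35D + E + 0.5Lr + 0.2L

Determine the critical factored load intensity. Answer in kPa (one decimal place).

19.3 kPa

C1: 1.35(7.1) = 9.6
C2: 0.9(7.1) - 0.8(1.4) = 5.3
C3: 1.3(7.1) + 0.2(3.1) + 0.2(4.8) + 0.75(1.4) = 11.9
C4: 1.3(7.1) + 1.4(4.8) + 0.75(4.4) = 19.3
C5: 1.35(7.1) + 1.7(4.4) = 17.1
C6: 1.35(7.1) + 1.0(1.4) + 0.5(4.4) + 0.2(4.8) = 14.1
The controlling combination is 4, giving 19.3 kPa.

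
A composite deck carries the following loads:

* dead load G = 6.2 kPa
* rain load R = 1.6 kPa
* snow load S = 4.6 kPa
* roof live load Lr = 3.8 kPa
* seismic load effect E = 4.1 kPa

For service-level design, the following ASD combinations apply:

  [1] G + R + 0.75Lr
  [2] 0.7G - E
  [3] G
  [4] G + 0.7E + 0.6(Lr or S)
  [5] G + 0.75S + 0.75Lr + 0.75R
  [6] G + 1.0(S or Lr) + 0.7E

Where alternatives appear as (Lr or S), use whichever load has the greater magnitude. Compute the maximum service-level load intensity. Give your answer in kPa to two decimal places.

(Lr or S) → S = 4.6 kPa; (S or Lr) → S = 4.6 kPa.
[1] 1.0(6.2) + 1.0(1.6) + 0.75(3.8) = 6.20 + 1.60 + 2.85 = 10.65
[2] 0.7(6.2) - 1.0(4.1) = 4.34 - 4.10 = 0.24
[3] 1.0(6.2) = 6.20
[4] 1.0(6.2) + 0.7(4.1) + 0.6(4.6) = 6.20 + 2.87 + 2.76 = 11.83
[5] 1.0(6.2) + 0.75(4.6) + 0.75(3.8) + 0.75(1.6) = 6.20 + 3.45 + 2.85 + 1.20 = 13.70
[6] 1.0(6.2) + 1.0(4.6) + 0.7(4.1) = 6.20 + 4.60 + 2.87 = 13.67
Maximum is from combination 5.

13.70 kPa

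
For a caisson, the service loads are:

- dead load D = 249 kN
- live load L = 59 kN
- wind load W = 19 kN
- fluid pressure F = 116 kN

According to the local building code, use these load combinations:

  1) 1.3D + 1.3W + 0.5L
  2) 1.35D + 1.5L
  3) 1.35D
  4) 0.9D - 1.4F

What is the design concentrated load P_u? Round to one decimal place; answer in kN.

1) 1.3(249) + 1.3(19) + 0.5(59) = 377.9
2) 1.35(249) + 1.5(59) = 424.7
3) 1.35(249) = 336.2
4) 0.9(249) - 1.4(116) = 61.7
Combination 2 governs: P_u = 424.7 kN.

424.7 kN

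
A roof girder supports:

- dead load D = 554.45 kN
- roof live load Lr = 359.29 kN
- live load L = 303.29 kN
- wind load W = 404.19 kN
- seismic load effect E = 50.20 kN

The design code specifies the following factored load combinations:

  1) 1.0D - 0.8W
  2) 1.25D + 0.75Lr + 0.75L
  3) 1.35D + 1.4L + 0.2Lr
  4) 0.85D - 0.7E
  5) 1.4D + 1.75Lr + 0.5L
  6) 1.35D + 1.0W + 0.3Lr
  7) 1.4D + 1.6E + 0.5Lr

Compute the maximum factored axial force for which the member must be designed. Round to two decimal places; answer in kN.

1556.63 kN

1) 1.0(554.45) - 0.8(404.19) = 554.45 - 323.35 = 231.10
2) 1.25(554.45) + 0.75(359.29) + 0.75(303.29) = 693.06 + 269.47 + 227.47 = 1190.00
3) 1.35(554.45) + 1.4(303.29) + 0.2(359.29) = 1244.97
4) 0.85(554.45) - 0.7(50.20) = 471.28 - 35.14 = 436.14
5) 1.4(554.45) + 1.75(359.29) + 0.5(303.29) = 1556.63
6) 1.35(554.45) + 1.0(404.19) + 0.3(359.29) = 1260.48
7) 1.4(554.45) + 1.6(50.20) + 0.5(359.29) = 776.23 + 80.32 + 179.65 = 1036.20
Combination 5 governs: N_u = 1556.63 kN.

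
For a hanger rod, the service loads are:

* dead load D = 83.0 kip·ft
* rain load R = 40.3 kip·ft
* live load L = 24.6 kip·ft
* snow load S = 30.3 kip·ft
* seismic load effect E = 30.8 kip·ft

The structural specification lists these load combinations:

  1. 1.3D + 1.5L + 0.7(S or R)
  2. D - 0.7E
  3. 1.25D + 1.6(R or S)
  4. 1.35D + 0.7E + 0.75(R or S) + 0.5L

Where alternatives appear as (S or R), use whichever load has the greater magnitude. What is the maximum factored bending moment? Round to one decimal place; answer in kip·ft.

(S or R) → R = 40.3 kip·ft; (R or S) → R = 40.3 kip·ft.
1. 1.3(83.0) + 1.5(24.6) + 0.7(40.3) = 107.9 + 36.9 + 28.2 = 173.0
2. 1.0(83.0) - 0.7(30.8) = 83.0 - 21.6 = 61.4
3. 1.25(83.0) + 1.6(40.3) = 168.2
4. 1.35(83.0) + 0.7(30.8) + 0.75(40.3) + 0.5(24.6) = 176.1
Combination 4 governs: M_u = 176.1 kip·ft.

176.1 kip·ft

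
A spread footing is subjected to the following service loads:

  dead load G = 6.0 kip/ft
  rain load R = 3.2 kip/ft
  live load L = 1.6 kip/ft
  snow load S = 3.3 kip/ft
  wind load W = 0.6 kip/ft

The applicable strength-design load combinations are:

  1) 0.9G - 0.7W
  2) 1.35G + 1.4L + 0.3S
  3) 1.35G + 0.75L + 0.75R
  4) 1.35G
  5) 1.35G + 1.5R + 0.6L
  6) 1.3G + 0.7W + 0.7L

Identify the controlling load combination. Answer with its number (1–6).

1) 0.9(6.0) - 0.7(0.6) = 5.4 - 0.4 = 5.0
2) 1.35(6.0) + 1.4(1.6) + 0.3(3.3) = 8.1 + 2.2 + 1.0 = 11.3
3) 1.35(6.0) + 0.75(1.6) + 0.75(3.2) = 8.1 + 1.2 + 2.4 = 11.7
4) 1.35(6.0) = 8.1
5) 1.35(6.0) + 1.5(3.2) + 0.6(1.6) = 8.1 + 4.8 + 1.0 = 13.9
6) 1.3(6.0) + 0.7(0.6) + 0.7(1.6) = 7.8 + 0.4 + 1.1 = 9.3
The largest value is 13.9 kip/ft from combination 5.

Combination 5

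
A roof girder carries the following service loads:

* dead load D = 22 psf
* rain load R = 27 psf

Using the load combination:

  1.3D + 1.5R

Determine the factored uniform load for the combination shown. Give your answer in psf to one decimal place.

69.1 psf

1.3(22) + 1.5(27) = 28.6 + 40.5 = 69.1
q_u = 69.1 psf.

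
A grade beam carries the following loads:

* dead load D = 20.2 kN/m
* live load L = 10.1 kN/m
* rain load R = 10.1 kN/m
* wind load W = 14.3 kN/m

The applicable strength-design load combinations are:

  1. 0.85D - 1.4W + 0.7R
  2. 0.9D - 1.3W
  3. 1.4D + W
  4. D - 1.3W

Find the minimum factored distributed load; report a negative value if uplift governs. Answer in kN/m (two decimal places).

-0.41 kN/m

1. 0.85(20.2) - 1.4(14.3) + 0.7(10.1) = 17.17 - 20.02 + 7.07 = 4.22
2. 0.9(20.2) - 1.3(14.3) = 18.18 - 18.59 = -0.41
3. 1.4(20.2) + 1.0(14.3) = 28.28 + 14.30 = 42.58
4. 1.0(20.2) - 1.3(14.3) = 20.20 - 18.59 = 1.61
Combination 2 gives the minimum: -0.41 kN/m.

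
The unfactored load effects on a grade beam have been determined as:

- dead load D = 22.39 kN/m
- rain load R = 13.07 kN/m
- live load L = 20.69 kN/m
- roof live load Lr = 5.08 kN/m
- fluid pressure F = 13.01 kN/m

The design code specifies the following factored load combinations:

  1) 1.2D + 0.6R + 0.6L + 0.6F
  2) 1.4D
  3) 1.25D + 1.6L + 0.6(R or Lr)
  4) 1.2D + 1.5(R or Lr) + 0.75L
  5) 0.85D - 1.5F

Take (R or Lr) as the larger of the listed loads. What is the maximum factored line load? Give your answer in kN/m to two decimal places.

68.93 kN/m

(R or Lr) → R = 13.07 kN/m.
1) 1.2(22.39) + 0.6(13.07) + 0.6(20.69) + 0.6(13.01) = 26.87 + 7.84 + 12.41 + 7.81 = 54.93
2) 1.4(22.39) = 31.35
3) 1.25(22.39) + 1.6(20.69) + 0.6(13.07) = 27.99 + 33.10 + 7.84 = 68.93
4) 1.2(22.39) + 1.5(13.07) + 0.75(20.69) = 61.99
5) 0.85(22.39) - 1.5(13.01) = -0.48
The controlling combination is 3, giving 68.93 kN/m.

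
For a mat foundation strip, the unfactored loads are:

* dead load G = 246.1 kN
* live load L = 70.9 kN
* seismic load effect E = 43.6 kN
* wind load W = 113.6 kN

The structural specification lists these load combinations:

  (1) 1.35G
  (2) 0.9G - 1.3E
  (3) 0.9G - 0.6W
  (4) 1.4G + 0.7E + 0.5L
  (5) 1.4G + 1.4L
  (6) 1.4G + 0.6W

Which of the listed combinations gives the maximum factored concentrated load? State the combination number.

(1) 1.35(246.1) = 332.2
(2) 0.9(246.1) - 1.3(43.6) = 164.8
(3) 0.9(246.1) - 0.6(113.6) = 153.3
(4) 1.4(246.1) + 0.7(43.6) + 0.5(70.9) = 410.5
(5) 1.4(246.1) + 1.4(70.9) = 443.8
(6) 1.4(246.1) + 0.6(113.6) = 412.7
The largest value is 443.8 kN from combination 5.

Combination 5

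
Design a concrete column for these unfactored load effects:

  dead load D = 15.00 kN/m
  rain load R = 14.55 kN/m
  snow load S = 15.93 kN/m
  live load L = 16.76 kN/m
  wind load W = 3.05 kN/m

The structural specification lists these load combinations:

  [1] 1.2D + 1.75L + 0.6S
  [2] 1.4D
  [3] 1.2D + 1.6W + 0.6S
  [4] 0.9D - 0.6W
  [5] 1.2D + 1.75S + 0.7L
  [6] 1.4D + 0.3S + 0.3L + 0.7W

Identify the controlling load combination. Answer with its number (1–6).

Combination 5

[1] 1.2(15.00) + 1.75(16.76) + 0.6(15.93) = 56.89
[2] 1.4(15.00) = 21.00
[3] 1.2(15.00) + 1.6(3.05) + 0.6(15.93) = 32.44
[4] 0.9(15.00) - 0.6(3.05) = 11.67
[5] 1.2(15.00) + 1.75(15.93) + 0.7(16.76) = 57.61
[6] 1.4(15.00) + 0.3(15.93) + 0.3(16.76) + 0.7(3.05) = 32.94
The largest value is 57.61 kN/m from combination 5.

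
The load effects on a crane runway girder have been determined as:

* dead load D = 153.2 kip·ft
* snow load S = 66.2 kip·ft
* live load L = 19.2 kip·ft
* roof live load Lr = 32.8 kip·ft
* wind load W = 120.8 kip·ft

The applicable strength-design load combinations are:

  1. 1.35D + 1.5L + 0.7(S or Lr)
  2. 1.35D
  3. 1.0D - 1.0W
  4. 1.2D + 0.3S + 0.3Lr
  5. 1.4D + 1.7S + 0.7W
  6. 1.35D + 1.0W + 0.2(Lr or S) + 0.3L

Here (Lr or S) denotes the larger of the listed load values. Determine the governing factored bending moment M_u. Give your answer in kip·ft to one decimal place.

(S or Lr) → S = 66.2 kip·ft; (Lr or S) → S = 66.2 kip·ft.
1. 1.35(153.2) + 1.5(19.2) + 0.7(66.2) = 282.0
2. 1.35(153.2) = 206.8
3. 1.0(153.2) - 1.0(120.8) = 32.4
4. 1.2(153.2) + 0.3(66.2) + 0.3(32.8) = 213.5
5. 1.4(153.2) + 1.7(66.2) + 0.7(120.8) = 411.6
6. 1.35(153.2) + 1.0(120.8) + 0.2(66.2) + 0.3(19.2) = 346.6
Combination 5 governs: M_u = 411.6 kip·ft.

411.6 kip·ft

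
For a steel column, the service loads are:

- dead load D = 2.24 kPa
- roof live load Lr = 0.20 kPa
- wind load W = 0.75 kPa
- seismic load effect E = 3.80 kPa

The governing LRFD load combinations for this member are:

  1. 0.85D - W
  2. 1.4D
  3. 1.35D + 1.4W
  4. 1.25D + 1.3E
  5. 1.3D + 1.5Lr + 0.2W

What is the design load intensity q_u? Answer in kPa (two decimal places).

1. 0.85(2.24) - 1.0(0.75) = 1.90 - 0.75 = 1.15
2. 1.4(2.24) = 3.14
3. 1.35(2.24) + 1.4(0.75) = 3.02 + 1.05 = 4.07
4. 1.25(2.24) + 1.3(3.80) = 2.80 + 4.94 = 7.74
5. 1.3(2.24) + 1.5(0.20) + 0.2(0.75) = 2.91 + 0.30 + 0.15 = 3.36
Combination 4 governs: q_u = 7.74 kPa.

7.74 kPa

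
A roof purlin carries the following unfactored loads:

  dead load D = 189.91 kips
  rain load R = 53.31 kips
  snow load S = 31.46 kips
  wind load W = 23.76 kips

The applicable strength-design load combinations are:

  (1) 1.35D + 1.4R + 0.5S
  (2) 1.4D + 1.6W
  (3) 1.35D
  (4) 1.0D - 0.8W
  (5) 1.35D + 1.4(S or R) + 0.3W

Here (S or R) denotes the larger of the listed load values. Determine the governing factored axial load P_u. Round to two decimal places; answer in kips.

346.74 kips

(S or R) → R = 53.31 kips.
(1) 1.35(189.91) + 1.4(53.31) + 0.5(31.46) = 256.38 + 74.63 + 15.73 = 346.74
(2) 1.4(189.91) + 1.6(23.76) = 265.87 + 38.02 = 303.89
(3) 1.35(189.91) = 256.38
(4) 1.0(189.91) - 0.8(23.76) = 189.91 - 19.01 = 170.90
(5) 1.35(189.91) + 1.4(53.31) + 0.3(23.76) = 256.38 + 74.63 + 7.13 = 338.14
The controlling combination is 1, giving 346.74 kips.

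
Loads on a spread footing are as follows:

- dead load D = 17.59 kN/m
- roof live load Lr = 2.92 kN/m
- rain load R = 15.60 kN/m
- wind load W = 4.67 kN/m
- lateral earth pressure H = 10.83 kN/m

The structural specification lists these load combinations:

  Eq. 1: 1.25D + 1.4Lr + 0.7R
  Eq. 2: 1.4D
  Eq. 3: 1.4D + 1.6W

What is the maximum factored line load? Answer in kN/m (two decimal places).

Eq. 1: 1.25(17.59) + 1.4(2.92) + 0.7(15.60) = 21.99 + 4.09 + 10.92 = 37.00
Eq. 2: 1.4(17.59) = 24.63
Eq. 3: 1.4(17.59) + 1.6(4.67) = 24.63 + 7.47 = 32.10
Maximum is from combination 1.

37.00 kN/m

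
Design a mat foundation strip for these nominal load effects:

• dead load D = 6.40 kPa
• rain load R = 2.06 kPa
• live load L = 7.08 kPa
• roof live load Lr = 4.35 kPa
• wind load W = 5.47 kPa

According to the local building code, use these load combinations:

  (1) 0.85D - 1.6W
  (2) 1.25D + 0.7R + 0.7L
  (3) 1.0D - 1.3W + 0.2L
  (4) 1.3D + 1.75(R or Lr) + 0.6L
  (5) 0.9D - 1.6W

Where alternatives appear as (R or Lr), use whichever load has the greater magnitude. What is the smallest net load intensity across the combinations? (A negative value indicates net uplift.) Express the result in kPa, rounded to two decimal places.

(R or Lr) → Lr = 4.35 kPa.
(1) 0.85(6.40) - 1.6(5.47) = -3.31
(2) 1.25(6.40) + 0.7(2.06) + 0.7(7.08) = 14.40
(3) 1.0(6.40) - 1.3(5.47) + 0.2(7.08) = 0.71
(4) 1.3(6.40) + 1.75(4.35) + 0.6(7.08) = 20.18
(5) 0.9(6.40) - 1.6(5.47) = -2.99
Combination 1 gives the minimum: -3.31 kPa.

-3.31 kPa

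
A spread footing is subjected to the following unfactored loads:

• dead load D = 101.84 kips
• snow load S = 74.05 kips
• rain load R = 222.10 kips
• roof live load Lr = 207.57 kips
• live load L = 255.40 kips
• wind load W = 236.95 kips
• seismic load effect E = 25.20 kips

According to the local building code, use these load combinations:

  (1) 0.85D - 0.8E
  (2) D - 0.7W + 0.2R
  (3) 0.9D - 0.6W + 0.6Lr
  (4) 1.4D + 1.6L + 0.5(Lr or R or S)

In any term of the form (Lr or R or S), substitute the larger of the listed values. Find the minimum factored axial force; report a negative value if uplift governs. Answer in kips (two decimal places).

-19.61 kips

(Lr or R or S) → R = 222.10 kips.
(1) 0.85(101.84) - 0.8(25.20) = 86.56 - 20.16 = 66.40
(2) 1.0(101.84) - 0.7(236.95) + 0.2(222.10) = 101.84 - 165.87 + 44.42 = -19.61
(3) 0.9(101.84) - 0.6(236.95) + 0.6(207.57) = 91.66 - 142.17 + 124.54 = 74.03
(4) 1.4(101.84) + 1.6(255.40) + 0.5(222.10) = 142.58 + 408.64 + 111.05 = 662.27
Combination 2 gives the minimum: -19.61 kips.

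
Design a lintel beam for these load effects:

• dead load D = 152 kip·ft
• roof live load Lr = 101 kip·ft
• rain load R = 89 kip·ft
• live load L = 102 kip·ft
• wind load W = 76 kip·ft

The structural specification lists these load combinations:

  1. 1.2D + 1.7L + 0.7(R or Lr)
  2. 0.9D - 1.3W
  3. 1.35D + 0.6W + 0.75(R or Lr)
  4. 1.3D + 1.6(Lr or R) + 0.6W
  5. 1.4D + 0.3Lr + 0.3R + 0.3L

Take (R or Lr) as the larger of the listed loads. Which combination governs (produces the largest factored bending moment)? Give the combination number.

(R or Lr) → Lr = 101 kip·ft; (Lr or R) → Lr = 101 kip·ft.
1. 1.2(152) + 1.7(102) + 0.7(101) = 426.50
2. 0.9(152) - 1.3(76) = 38.00
3. 1.35(152) + 0.6(76) + 0.75(101) = 326.55
4. 1.3(152) + 1.6(101) + 0.6(76) = 404.80
5. 1.4(152) + 0.3(101) + 0.3(89) + 0.3(102) = 300.40
The largest value is 426.50 kip·ft from combination 1.

Combination 1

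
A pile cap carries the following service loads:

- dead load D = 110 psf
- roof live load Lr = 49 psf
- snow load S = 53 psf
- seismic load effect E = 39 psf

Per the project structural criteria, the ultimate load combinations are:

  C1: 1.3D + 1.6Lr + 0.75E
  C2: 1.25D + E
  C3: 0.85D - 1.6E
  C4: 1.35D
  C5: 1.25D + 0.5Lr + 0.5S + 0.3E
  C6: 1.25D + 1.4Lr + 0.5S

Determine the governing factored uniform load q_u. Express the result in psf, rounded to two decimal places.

250.65 psf

C1: 1.3(110) + 1.6(49) + 0.75(39) = 143.00 + 78.40 + 29.25 = 250.65
C2: 1.25(110) + 1.0(39) = 137.50 + 39.00 = 176.50
C3: 0.85(110) - 1.6(39) = 93.50 - 62.40 = 31.10
C4: 1.35(110) = 148.50
C5: 1.25(110) + 0.5(49) + 0.5(53) + 0.3(39) = 137.50 + 24.50 + 26.50 + 11.70 = 200.20
C6: 1.25(110) + 1.4(49) + 0.5(53) = 137.50 + 68.60 + 26.50 = 232.60
The controlling combination is 1, giving 250.65 psf.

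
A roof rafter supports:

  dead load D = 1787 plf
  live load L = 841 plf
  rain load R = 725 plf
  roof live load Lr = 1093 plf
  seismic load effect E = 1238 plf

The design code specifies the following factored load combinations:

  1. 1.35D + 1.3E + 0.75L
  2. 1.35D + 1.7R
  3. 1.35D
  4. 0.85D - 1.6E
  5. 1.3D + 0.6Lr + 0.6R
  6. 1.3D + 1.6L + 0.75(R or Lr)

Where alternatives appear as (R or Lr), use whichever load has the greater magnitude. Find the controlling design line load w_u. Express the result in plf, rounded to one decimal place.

(R or Lr) → Lr = 1093 plf.
1. 1.35(1787) + 1.3(1238) + 0.75(841) = 4652.6
2. 1.35(1787) + 1.7(725) = 2412.5 + 1232.5 = 3645.0
3. 1.35(1787) = 2412.5
4. 0.85(1787) - 1.6(1238) = -461.9
5. 1.3(1787) + 0.6(1093) + 0.6(725) = 2323.1 + 655.8 + 435.0 = 3413.9
6. 1.3(1787) + 1.6(841) + 0.75(1093) = 2323.1 + 1345.6 + 819.8 = 4488.5
Maximum is from combination 1.

4652.6 plf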